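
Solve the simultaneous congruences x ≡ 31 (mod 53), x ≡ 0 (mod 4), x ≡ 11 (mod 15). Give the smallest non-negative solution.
The moduli 53, 4, 15 are pairwise coprime, so by the CRT there is a unique solution mod 53·4·15 = 3180.
Solve by successive substitution. Start with x ≡ 31 (mod 53).
  Combine with x ≡ 0 (mod 4): write x = 31 + 53·t and require 31 + 53·t ≡ 0 (mod 4), i.e. 53·t ≡ 0 − 31 ≡ 1 (mod 4). Since 53^(−1) ≡ 1 (mod 4) (53 ≡ 1 (mod 4)), t ≡ 1·1 ≡ 1 (mod 4). So x ≡ 31 + 53·1 = 84 (mod 212).
  Combine with x ≡ 11 (mod 15): write x = 84 + 212·t and require 84 + 212·t ≡ 11 (mod 15), i.e. 212·t ≡ 11 − 84 ≡ 2 (mod 15). Since 212^(−1) ≡ 8 (mod 15) (212 ≡ 2 (mod 15)), t ≡ 8·2 ≡ 1 (mod 15). So x ≡ 84 + 212·1 = 296 (mod 3180).
Unique solution in [0, 3180): x = 296.

Final answer: x ≡ 296 (mod 3180); the representative in [0, 3180) is 296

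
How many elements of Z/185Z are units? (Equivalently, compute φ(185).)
Z/185Z has φ(185) = 144 units

An element a ∈ Z/185Z is a unit iff gcd(a, 185) = 1, so the number of units is φ(185). φ is multiplicative, with φ(p^e) = p^e − p^(e−1). Factorise 185 = 5 · 37. Then
  φ(185) = (5 − 1) · (37 − 1) = 4 · 36 = 144.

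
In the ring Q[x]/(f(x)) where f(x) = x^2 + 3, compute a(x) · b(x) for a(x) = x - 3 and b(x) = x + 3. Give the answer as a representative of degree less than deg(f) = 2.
a · b ≡ -12 (mod f(x))

First multiply in Q[x] without reducing: a · b = x^2 - 9. Now divide by f(x) = x^2 + 3, eliminating the leading term at each step:
  leading term x^2: subtract (1)·f(x) = x^2 + 3, leaving -12
The degree is now < 2, so this is the remainder. Hence a · b ≡ -12 in Q[x]/(f).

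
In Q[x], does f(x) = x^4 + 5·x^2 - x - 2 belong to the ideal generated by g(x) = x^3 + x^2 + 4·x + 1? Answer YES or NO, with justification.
In Q[x] the ideal (g) consists of all multiples of g, so f ∈ (g) iff g | f, i.e. iff the remainder of f on division by g is 0. Divide f by g (g is monic, so eliminate the leading term of the running remainder at each step):
  leading term x^4: subtract (x)·g(x) = x^4 + x^3 + 4·x^2 + x, leaving -x^3 + x^2 - 2·x - 2
  leading term -x^3: subtract (-1)·g(x) = -x^3 - x^2 - 4·x - 1, leaving 2·x^2 + 2·x - 1
The remainder r(x) = 2·x^2 + 2·x - 1 ≠ 0 (and deg r < deg g), so g ∤ f, i.e. f ∉ (g).

Final answer: NO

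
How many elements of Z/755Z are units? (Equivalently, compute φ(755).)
An element a ∈ Z/755Z is a unit iff gcd(a, 755) = 1, so the number of units is φ(755). φ is multiplicative, with φ(p^e) = p^e − p^(e−1). Factorise 755 = 5 · 151. Then
  φ(755) = (5 − 1) · (151 − 1) = 4 · 150 = 600.

Final answer: Z/755Z has φ(755) = 600 units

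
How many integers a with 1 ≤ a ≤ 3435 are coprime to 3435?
1824

The number of a ∈ {1, ..., 3435} with gcd(a, 3435) = 1 is by definition Euler's totient φ(3435). φ is multiplicative, with φ(p^e) = p^e − p^(e−1). Factorise 3435 = 3 · 5 · 229. Then
  φ(3435) = (3 − 1) · (5 − 1) · (229 − 1) = 2 · 4 · 228 = 1824.
So there are 1824 such integers.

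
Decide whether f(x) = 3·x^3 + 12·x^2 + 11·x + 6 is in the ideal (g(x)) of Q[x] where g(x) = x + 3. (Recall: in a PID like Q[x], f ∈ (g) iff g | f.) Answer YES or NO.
YES

In Q[x] the ideal (g) consists of all multiples of g, so f ∈ (g) iff g | f, i.e. iff the remainder of f on division by g is 0. Divide f by g (g is monic, so eliminate the leading term of the running remainder at each step):
  leading term 3·x^3: subtract (3·x^2)·g(x) = 3·x^3 + 9·x^2, leaving 3·x^2 + 11·x + 6
  leading term 3·x^2: subtract (3·x)·g(x) = 3·x^2 + 9·x, leaving 2·x + 6
  leading term 2·x: subtract (2)·g(x) = 2·x + 6, leaving 0
The remainder is 0, so f(x) = g(x) · h(x) with h(x) = 3·x^2 + 3·x + 2. Hence g | f, i.e. f ∈ (g).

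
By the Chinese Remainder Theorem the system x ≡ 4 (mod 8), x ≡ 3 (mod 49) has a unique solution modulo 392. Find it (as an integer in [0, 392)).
The moduli 8, 49 are pairwise coprime, so by the CRT there is a unique solution mod 8·49 = 392.
Solve by successive substitution. Start with x ≡ 4 (mod 8).
  Combine with x ≡ 3 (mod 49): write x = 4 + 8·t and require 4 + 8·t ≡ 3 (mod 49), i.e. 8·t ≡ 3 − 4 ≡ 48 (mod 49). Since 8^(−1) ≡ 43 (mod 49), t ≡ 43·48 ≡ 6 (mod 49). So x ≡ 4 + 8·6 = 52 (mod 392).
Unique solution in [0, 392): x = 52.

Final answer: x ≡ 52 (mod 392); the representative in [0, 392) is 52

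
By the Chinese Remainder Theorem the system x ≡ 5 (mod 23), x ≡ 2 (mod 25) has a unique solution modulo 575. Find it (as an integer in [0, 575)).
The moduli 23, 25 are pairwise coprime, so by the CRT there is a unique solution mod 23·25 = 575.
Solve by successive substitution. Start with x ≡ 5 (mod 23).
  Combine with x ≡ 2 (mod 25): write x = 5 + 23·t and require 5 + 23·t ≡ 2 (mod 25), i.e. 23·t ≡ 2 − 5 ≡ 22 (mod 25). Since 23^(−1) ≡ 12 (mod 25), t ≡ 12·22 ≡ 14 (mod 25). So x ≡ 5 + 23·14 = 327 (mod 575).
Unique solution in [0, 575): x = 327.

Final answer: x ≡ 327 (mod 575); the representative in [0, 575) is 327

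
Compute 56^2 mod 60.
16

Use repeated squaring. Binary(2) = 10. Walk through the bits of the exponent 2 left-to-right: at each bit after the leading one, square the running value, then multiply by 56 if the bit is 1 (always reducing mod 60):
  bit 1 = 1 (leading): start with 56.
  bit 2 = 0: square 56^2 = 3136 ≡ 16 (mod 60).
Final value: 56^2 ≡ 16 (mod 60).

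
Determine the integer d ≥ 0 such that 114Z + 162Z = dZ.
In the PID Z, (a, b) is generated by gcd(a, b). Compute gcd(162, 114) with the extended Euclidean algorithm, tracking rows (r, s, t) with s·162 + t·114 = r:
  row A: (162, 1, 0)   [1·162 + 0·114 = 162]
  row B: (114, 0, 1)   [0·162 + 1·114 = 114]
  162 = 1·114 + 48   → row C = row A − 1·row B = (48, 1, −1)   [check: 1·162 − 1·114 = 48]
  114 = 2·48 + 18   → row D = row B − 2·row C = (18, −2, 3)   [check: −2·162 + 3·114 = 18]
  48 = 2·18 + 12   → row E = row C − 2·row D = (12, 5, −7)   [check: 5·162 − 7·114 = 12]
  18 = 1·12 + 6   → row F = row D − 1·row E = (6, −7, 10)   [check: −7·162 + 10·114 = 6]
  12 = 2·6 + 0   → remainder 0, stop. gcd = 6 (last nonzero row F).
So gcd(114, 162) = 6, with Bézout identity −7·162 + 10·114 = 6. Containment (⊇): the Bézout identity exhibits 6 as an element of (114, 162), giving (6) ⊆ (114, 162). Containment (⊆): since 6 | 114 and 6 | 162 (114 = 6·19, 162 = 6·27), every Z-linear combination of 114 and 162 is divisible by 6, so (114, 162) ⊆ (6). Therefore (114, 162) = (6), d = 6.

Final answer: (114, 162) = (6); d = 6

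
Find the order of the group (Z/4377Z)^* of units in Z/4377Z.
|(Z/4377Z)^*| = 2916

(Z/4377Z)^* consists of the classes a with gcd(a, 4377) = 1, so its order is φ(4377). φ is multiplicative, with φ(p^e) = p^e − p^(e−1). Factorise 4377 = 3 · 1459. Then
  φ(4377) = (3 − 1) · (1459 − 1) = 2 · 1458 = 2916.
Thus |(Z/4377Z)^*| = 2916.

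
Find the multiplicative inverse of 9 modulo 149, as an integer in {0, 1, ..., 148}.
9^(−1) ≡ 116 (mod 149)

Apply the extended Euclidean algorithm to (149, 9), tracking rows (r, s, t) with s·149 + t·9 = r. Each division r_prev = q·r_cur + r_new produces the new row as (previous row) − q·(current row):
  row A: (149, 1, 0)   [1·149 + 0·9 = 149]
  row B: (9, 0, 1)   [0·149 + 1·9 = 9]
  149 = 16·9 + 5   → row C = row A − 16·row B = (5, 1, −16)   [check: 1·149 − 16·9 = 5]
  9 = 1·5 + 4   → row D = row B − 1·row C = (4, −1, 17)   [check: −1·149 + 17·9 = 4]
  5 = 1·4 + 1   → row E = row C − 1·row D = (1, 2, −33)   [check: 2·149 − 33·9 = 1]
  4 = 4·1 + 0   → remainder 0, stop. gcd = 1 (last nonzero row E).
The gcd is 1, so 9 is invertible mod 149. The last nonzero row gives 2·149 − 33·9 = 1, so t = −33. So 9^(−1) ≡ −33 ≡ 116 (mod 149). Verify: 9 · 116 = 1044 ≡ 1 (mod 149). ✓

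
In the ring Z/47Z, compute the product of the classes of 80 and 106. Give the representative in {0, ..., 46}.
Reduce the factors first: 80 ≡ 33, 106 ≡ 12 (mod 47), so 80 · 106 ≡ 33 · 12 (mod 47). 33 · 12 = 396. Dividing by 47: 396 = 8·47 + 20. So (80 · 106) mod 47 = 20.

Final answer: 20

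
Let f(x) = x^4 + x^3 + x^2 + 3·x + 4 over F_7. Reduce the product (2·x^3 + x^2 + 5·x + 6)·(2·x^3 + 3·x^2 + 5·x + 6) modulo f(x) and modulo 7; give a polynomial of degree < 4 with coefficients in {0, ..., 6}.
a · b ≡ 6·x^3 + 6·x^2 + 6·x + 4 (mod f(x))

Multiply as integer polynomials: a · b = 4·x^6 + 8·x^5 + 23·x^4 + 44·x^3 + 49·x^2 + 60·x + 36. Reducing coefficients mod 7: a · b ≡ 4·x^6 + x^5 + 2·x^4 + 2·x^3 + 4·x + 1. Now divide by f(x) = x^4 + x^3 + x^2 + 3·x + 4 in F_7[x], eliminating the leading term at each step:
  leading term 4·x^6: subtract (4·x^2)·f(x) = 4·x^6 + 4·x^5 + 4·x^4 + 5·x^3 + 2·x^2, leaving 4·x^5 + 5·x^4 + 4·x^3 + 5·x^2 + 4·x + 1 (coefficients mod 7)
  leading term 4·x^5: subtract (4·x)·f(x) = 4·x^5 + 4·x^4 + 4·x^3 + 5·x^2 + 2·x, leaving x^4 + 2·x + 1 (coefficients mod 7)
  leading term x^4: subtract (1)·f(x) = x^4 + x^3 + x^2 + 3·x + 4, leaving 6·x^3 + 6·x^2 + 6·x + 4 (coefficients mod 7)
The degree is now < 4, so this is the remainder. Hence a · b ≡ 6·x^3 + 6·x^2 + 6·x + 4 in F_7[x]/(f).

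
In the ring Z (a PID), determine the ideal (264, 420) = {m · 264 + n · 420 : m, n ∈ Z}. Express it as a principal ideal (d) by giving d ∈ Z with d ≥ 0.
In the PID Z, (a, b) is generated by gcd(a, b). Compute gcd(420, 264) with the extended Euclidean algorithm, tracking rows (r, s, t) with s·420 + t·264 = r:
  row A: (420, 1, 0)   [1·420 + 0·264 = 420]
  row B: (264, 0, 1)   [0·420 + 1·264 = 264]
  420 = 1·264 + 156   → row C = row A − 1·row B = (156, 1, −1)   [check: 1·420 − 1·264 = 156]
  264 = 1·156 + 108   → row D = row B − 1·row C = (108, −1, 2)   [check: −1·420 + 2·264 = 108]
  156 = 1·108 + 48   → row E = row C − 1·row D = (48, 2, −3)   [check: 2·420 − 3·264 = 48]
  108 = 2·48 + 12   → row F = row D − 2·row E = (12, −5, 8)   [check: −5·420 + 8·264 = 12]
  48 = 4·12 + 0   → remainder 0, stop. gcd = 12 (last nonzero row F).
So gcd(264, 420) = 12, with Bézout identity −5·420 + 8·264 = 12. Containment (⊇): the Bézout identity exhibits 12 as an element of (264, 420), giving (12) ⊆ (264, 420). Containment (⊆): since 12 | 264 and 12 | 420 (264 = 12·22, 420 = 12·35), every Z-linear combination of 264 and 420 is divisible by 12, so (264, 420) ⊆ (12). Therefore (264, 420) = (12), d = 12.

Final answer: (264, 420) = (12); d = 12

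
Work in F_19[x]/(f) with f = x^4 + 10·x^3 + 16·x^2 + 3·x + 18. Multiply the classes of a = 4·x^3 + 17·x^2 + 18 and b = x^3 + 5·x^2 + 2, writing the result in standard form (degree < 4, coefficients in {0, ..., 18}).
a · b ≡ 8·x^3 + 5·x^2 + 15·x + 11 (mod f(x))

Multiply as integer polynomials: a · b = 4·x^6 + 37·x^5 + 85·x^4 + 26·x^3 + 124·x^2 + 36. Reducing coefficients mod 19: a · b ≡ 4·x^6 + 18·x^5 + 9·x^4 + 7·x^3 + 10·x^2 + 17. Now divide by f(x) = x^4 + 10·x^3 + 16·x^2 + 3·x + 18 in F_19[x], eliminating the leading term at each step:
  leading term 4·x^6: subtract (4·x^2)·f(x) = 4·x^6 + 2·x^5 + 7·x^4 + 12·x^3 + 15·x^2, leaving 16·x^5 + 2·x^4 + 14·x^3 + 14·x^2 + 17 (coefficients mod 19)
  leading term 16·x^5: subtract (16·x)·f(x) = 16·x^5 + 8·x^4 + 9·x^3 + 10·x^2 + 3·x, leaving 13·x^4 + 5·x^3 + 4·x^2 + 16·x + 17 (coefficients mod 19)
  leading term 13·x^4: subtract (13)·f(x) = 13·x^4 + 16·x^3 + 18·x^2 + x + 6, leaving 8·x^3 + 5·x^2 + 15·x + 11 (coefficients mod 19)
The degree is now < 4, so this is the remainder. Hence a · b ≡ 8·x^3 + 5·x^2 + 15·x + 11 in F_19[x]/(f).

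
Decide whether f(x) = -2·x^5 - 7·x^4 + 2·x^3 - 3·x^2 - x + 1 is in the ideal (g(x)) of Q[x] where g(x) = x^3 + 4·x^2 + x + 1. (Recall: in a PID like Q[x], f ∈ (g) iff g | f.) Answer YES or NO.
In Q[x] the ideal (g) consists of all multiples of g, so f ∈ (g) iff g | f, i.e. iff the remainder of f on division by g is 0. Divide f by g (g is monic, so eliminate the leading term of the running remainder at each step):
  leading term -2·x^5: subtract (-2·x^2)·g(x) = -2·x^5 - 8·x^4 - 2·x^3 - 2·x^2, leaving x^4 + 4·x^3 - x^2 - x + 1
  leading term x^4: subtract (x)·g(x) = x^4 + 4·x^3 + x^2 + x, leaving -2·x^2 - 2·x + 1
The remainder r(x) = -2·x^2 - 2·x + 1 ≠ 0 (and deg r < deg g), so g ∤ f, i.e. f ∉ (g).

Final answer: NO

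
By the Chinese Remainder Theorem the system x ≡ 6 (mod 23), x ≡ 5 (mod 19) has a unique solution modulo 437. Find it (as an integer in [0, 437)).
x ≡ 328 (mod 437); the representative in [0, 437) is 328

The moduli 23, 19 are pairwise coprime, so by the CRT there is a unique solution mod 23·19 = 437.
Solve by successive substitution. Start with x ≡ 6 (mod 23).
  Combine with x ≡ 5 (mod 19): write x = 6 + 23·t and require 6 + 23·t ≡ 5 (mod 19), i.e. 23·t ≡ 5 − 6 ≡ 18 (mod 19). Since 23^(−1) ≡ 5 (mod 19) (23 ≡ 4 (mod 19)), t ≡ 5·18 ≡ 14 (mod 19). So x ≡ 6 + 23·14 = 328 (mod 437).
Unique solution in [0, 437): x = 328.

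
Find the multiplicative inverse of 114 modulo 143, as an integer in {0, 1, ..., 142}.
114^(−1) ≡ 69 (mod 143)

Apply the extended Euclidean algorithm to (143, 114), tracking rows (r, s, t) with s·143 + t·114 = r. Each division r_prev = q·r_cur + r_new produces the new row as (previous row) − q·(current row):
  row A: (143, 1, 0)   [1·143 + 0·114 = 143]
  row B: (114, 0, 1)   [0·143 + 1·114 = 114]
  143 = 1·114 + 29   → row C = row A − 1·row B = (29, 1, −1)   [check: 1·143 − 1·114 = 29]
  114 = 3·29 + 27   → row D = row B − 3·row C = (27, −3, 4)   [check: −3·143 + 4·114 = 27]
  29 = 1·27 + 2   → row E = row C − 1·row D = (2, 4, −5)   [check: 4·143 − 5·114 = 2]
  27 = 13·2 + 1   → row F = row D − 13·row E = (1, −55, 69)   [check: −55·143 + 69·114 = 1]
  2 = 2·1 + 0   → remainder 0, stop. gcd = 1 (last nonzero row F).
The gcd is 1, so 114 is invertible mod 143. The last nonzero row gives −55·143 + 69·114 = 1, so t = 69. So 114^(−1) ≡ 69 (mod 143). Verify: 114 · 69 = 7866 ≡ 1 (mod 143). ✓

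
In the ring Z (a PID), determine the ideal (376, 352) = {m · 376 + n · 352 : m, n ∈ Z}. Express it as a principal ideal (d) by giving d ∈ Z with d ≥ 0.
(376, 352) = (8); d = 8

In the PID Z, (a, b) is generated by gcd(a, b). Compute gcd(376, 352) with the extended Euclidean algorithm, tracking rows (r, s, t) with s·376 + t·352 = r:
  row A: (376, 1, 0)   [1·376 + 0·352 = 376]
  row B: (352, 0, 1)   [0·376 + 1·352 = 352]
  376 = 1·352 + 24   → row C = row A − 1·row B = (24, 1, −1)   [check: 1·376 − 1·352 = 24]
  352 = 14·24 + 16   → row D = row B − 14·row C = (16, −14, 15)   [check: −14·376 + 15·352 = 16]
  24 = 1·16 + 8   → row E = row C − 1·row D = (8, 15, −16)   [check: 15·376 − 16·352 = 8]
  16 = 2·8 + 0   → remainder 0, stop. gcd = 8 (last nonzero row E).
So gcd(376, 352) = 8, with Bézout identity 15·376 − 16·352 = 8. Containment (⊇): the Bézout identity exhibits 8 as an element of (376, 352), giving (8) ⊆ (376, 352). Containment (⊆): since 8 | 376 and 8 | 352 (376 = 8·47, 352 = 8·44), every Z-linear combination of 376 and 352 is divisible by 8, so (376, 352) ⊆ (8). Therefore (376, 352) = (8), d = 8.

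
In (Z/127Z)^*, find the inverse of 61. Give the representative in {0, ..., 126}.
Apply the extended Euclidean algorithm to (127, 61), tracking rows (r, s, t) with s·127 + t·61 = r. Each division r_prev = q·r_cur + r_new produces the new row as (previous row) − q·(current row):
  row A: (127, 1, 0)   [1·127 + 0·61 = 127]
  row B: (61, 0, 1)   [0·127 + 1·61 = 61]
  127 = 2·61 + 5   → row C = row A − 2·row B = (5, 1, −2)   [check: 1·127 − 2·61 = 5]
  61 = 12·5 + 1   → row D = row B − 12·row C = (1, −12, 25)   [check: −12·127 + 25·61 = 1]
  5 = 5·1 + 0   → remainder 0, stop. gcd = 1 (last nonzero row D).
The gcd is 1, so 61 is invertible mod 127. The last nonzero row gives −12·127 + 25·61 = 1, so t = 25. So 61^(−1) ≡ 25 (mod 127). Verify: 61 · 25 = 1525 ≡ 1 (mod 127). ✓

Final answer: 61^(−1) ≡ 25 (mod 127)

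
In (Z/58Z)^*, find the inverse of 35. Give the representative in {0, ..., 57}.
35^(−1) ≡ 5 (mod 58)

Apply the extended Euclidean algorithm to (58, 35), tracking rows (r, s, t) with s·58 + t·35 = r. Each division r_prev = q·r_cur + r_new produces the new row as (previous row) − q·(current row):
  row A: (58, 1, 0)   [1·58 + 0·35 = 58]
  row B: (35, 0, 1)   [0·58 + 1·35 = 35]
  58 = 1·35 + 23   → row C = row A − 1·row B = (23, 1, −1)   [check: 1·58 − 1·35 = 23]
  35 = 1·23 + 12   → row D = row B − 1·row C = (12, −1, 2)   [check: −1·58 + 2·35 = 12]
  23 = 1·12 + 11   → row E = row C − 1·row D = (11, 2, −3)   [check: 2·58 − 3·35 = 11]
  12 = 1·11 + 1   → row F = row D − 1·row E = (1, −3, 5)   [check: −3·58 + 5·35 = 1]
  11 = 11·1 + 0   → remainder 0, stop. gcd = 1 (last nonzero row F).
The gcd is 1, so 35 is invertible mod 58. The last nonzero row gives −3·58 + 5·35 = 1, so t = 5. So 35^(−1) ≡ 5 (mod 58). Verify: 35 · 5 = 175 ≡ 1 (mod 58). ✓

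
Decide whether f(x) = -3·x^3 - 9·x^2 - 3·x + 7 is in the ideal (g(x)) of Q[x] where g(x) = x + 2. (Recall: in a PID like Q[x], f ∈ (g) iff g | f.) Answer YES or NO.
In Q[x] the ideal (g) consists of all multiples of g, so f ∈ (g) iff g | f, i.e. iff the remainder of f on division by g is 0. Divide f by g (g is monic, so eliminate the leading term of the running remainder at each step):
  leading term -3·x^3: subtract (-3·x^2)·g(x) = -3·x^3 - 6·x^2, leaving -3·x^2 - 3·x + 7
  leading term -3·x^2: subtract (-3·x)·g(x) = -3·x^2 - 6·x, leaving 3·x + 7
  leading term 3·x: subtract (3)·g(x) = 3·x + 6, leaving 1
The remainder r(x) = 1 ≠ 0 (and deg r < deg g), so g ∤ f, i.e. f ∉ (g).

Final answer: NO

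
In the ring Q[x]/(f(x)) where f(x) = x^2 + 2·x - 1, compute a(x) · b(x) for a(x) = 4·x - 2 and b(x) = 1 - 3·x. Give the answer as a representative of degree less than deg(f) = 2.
a · b ≡ 34·x - 14 (mod f(x))

First multiply in Q[x] without reducing: a · b = -12·x^2 + 10·x - 2. Now divide by f(x) = x^2 + 2·x - 1, eliminating the leading term at each step:
  leading term -12·x^2: subtract (-12)·f(x) = -12·x^2 - 24·x + 12, leaving 34·x - 14
The degree is now < 2, so this is the remainder. Hence a · b ≡ 34·x - 14 in Q[x]/(f).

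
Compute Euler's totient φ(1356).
φ is multiplicative, with φ(p^e) = p^e − p^(e−1). Factorise 1356 = 2^2 · 3 · 113. Then
  φ(1356) = (2^2 − 2^1) · (3 − 1) · (113 − 1) = 2 · 2 · 112 = 448.

Final answer: φ(1356) = 448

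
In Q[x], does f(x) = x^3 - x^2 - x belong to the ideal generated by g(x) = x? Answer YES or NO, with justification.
In Q[x] the ideal (g) consists of all multiples of g, so f ∈ (g) iff g | f, i.e. iff the remainder of f on division by g is 0. Divide f by g (g is monic, so eliminate the leading term of the running remainder at each step):
  leading term x^3: subtract (x^2)·g(x) = x^3, leaving -x^2 - x
  leading term -x^2: subtract (-x)·g(x) = -x^2, leaving -x
  leading term -x: subtract (-1)·g(x) = -x, leaving 0
The remainder is 0, so f(x) = g(x) · h(x) with h(x) = x^2 - x - 1. Hence g | f, i.e. f ∈ (g).

Final answer: YES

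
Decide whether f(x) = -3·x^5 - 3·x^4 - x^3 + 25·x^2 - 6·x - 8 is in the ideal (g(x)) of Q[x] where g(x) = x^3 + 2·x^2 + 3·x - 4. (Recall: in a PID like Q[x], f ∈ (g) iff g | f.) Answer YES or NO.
YES

In Q[x] the ideal (g) consists of all multiples of g, so f ∈ (g) iff g | f, i.e. iff the remainder of f on division by g is 0. Divide f by g (g is monic, so eliminate the leading term of the running remainder at each step):
  leading term -3·x^5: subtract (-3·x^2)·g(x) = -3·x^5 - 6·x^4 - 9·x^3 + 12·x^2, leaving 3·x^4 + 8·x^3 + 13·x^2 - 6·x - 8
  leading term 3·x^4: subtract (3·x)·g(x) = 3·x^4 + 6·x^3 + 9·x^2 - 12·x, leaving 2·x^3 + 4·x^2 + 6·x - 8
  leading term 2·x^3: subtract (2)·g(x) = 2·x^3 + 4·x^2 + 6·x - 8, leaving 0
The remainder is 0, so f(x) = g(x) · h(x) with h(x) = -3·x^2 + 3·x + 2. Hence g | f, i.e. f ∈ (g).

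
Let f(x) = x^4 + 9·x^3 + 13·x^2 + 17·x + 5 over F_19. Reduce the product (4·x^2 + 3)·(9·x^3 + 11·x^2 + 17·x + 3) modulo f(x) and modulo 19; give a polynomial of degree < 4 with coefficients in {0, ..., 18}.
a · b ≡ 14·x^2 + 14·x + 3 (mod f(x))

Multiply as integer polynomials: a · b = 36·x^5 + 44·x^4 + 95·x^3 + 45·x^2 + 51·x + 9. Reducing coefficients mod 19: a · b ≡ 17·x^5 + 6·x^4 + 7·x^2 + 13·x + 9. Now divide by f(x) = x^4 + 9·x^3 + 13·x^2 + 17·x + 5 in F_19[x], eliminating the leading term at each step:
  leading term 17·x^5: subtract (17·x)·f(x) = 17·x^5 + x^4 + 12·x^3 + 4·x^2 + 9·x, leaving 5·x^4 + 7·x^3 + 3·x^2 + 4·x + 9 (coefficients mod 19)
  leading term 5·x^4: subtract (5)·f(x) = 5·x^4 + 7·x^3 + 8·x^2 + 9·x + 6, leaving 14·x^2 + 14·x + 3 (coefficients mod 19)
The degree is now < 4, so this is the remainder. Hence a · b ≡ 14·x^2 + 14·x + 3 in F_19[x]/(f).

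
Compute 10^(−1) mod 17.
Apply the extended Euclidean algorithm to (17, 10), tracking rows (r, s, t) with s·17 + t·10 = r. Each division r_prev = q·r_cur + r_new produces the new row as (previous row) − q·(current row):
  row A: (17, 1, 0)   [1·17 + 0·10 = 17]
  row B: (10, 0, 1)   [0·17 + 1·10 = 10]
  17 = 1·10 + 7   → row C = row A − 1·row B = (7, 1, −1)   [check: 1·17 − 1·10 = 7]
  10 = 1·7 + 3   → row D = row B − 1·row C = (3, −1, 2)   [check: −1·17 + 2·10 = 3]
  7 = 2·3 + 1   → row E = row C − 2·row D = (1, 3, −5)   [check: 3·17 − 5·10 = 1]
  3 = 3·1 + 0   → remainder 0, stop. gcd = 1 (last nonzero row E).
The gcd is 1, so 10 is invertible mod 17. The last nonzero row gives 3·17 − 5·10 = 1, so t = −5. So 10^(−1) ≡ −5 ≡ 12 (mod 17). Verify: 10 · 12 = 120 ≡ 1 (mod 17). ✓

Final answer: 10^(−1) ≡ 12 (mod 17)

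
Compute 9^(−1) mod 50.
Apply the extended Euclidean algorithm to (50, 9), tracking rows (r, s, t) with s·50 + t·9 = r. Each division r_prev = q·r_cur + r_new produces the new row as (previous row) − q·(current row):
  row A: (50, 1, 0)   [1·50 + 0·9 = 50]
  row B: (9, 0, 1)   [0·50 + 1·9 = 9]
  50 = 5·9 + 5   → row C = row A − 5·row B = (5, 1, −5)   [check: 1·50 − 5·9 = 5]
  9 = 1·5 + 4   → row D = row B − 1·row C = (4, −1, 6)   [check: −1·50 + 6·9 = 4]
  5 = 1·4 + 1   → row E = row C − 1·row D = (1, 2, −11)   [check: 2·50 − 11·9 = 1]
  4 = 4·1 + 0   → remainder 0, stop. gcd = 1 (last nonzero row E).
The gcd is 1, so 9 is invertible mod 50. The last nonzero row gives 2·50 − 11·9 = 1, so t = −11. So 9^(−1) ≡ −11 ≡ 39 (mod 50). Verify: 9 · 39 = 351 ≡ 1 (mod 50). ✓

Final answer: 9^(−1) ≡ 39 (mod 50)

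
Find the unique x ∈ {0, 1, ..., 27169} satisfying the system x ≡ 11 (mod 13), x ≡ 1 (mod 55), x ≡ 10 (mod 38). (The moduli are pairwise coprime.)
The moduli 13, 55, 38 are pairwise coprime, so by the CRT there is a unique solution mod 13·55·38 = 27170.
Solve by successive substitution. Start with x ≡ 11 (mod 13).
  Combine with x ≡ 1 (mod 55): write x = 11 + 13·t and require 11 + 13·t ≡ 1 (mod 55), i.e. 13·t ≡ 1 − 11 ≡ 45 (mod 55). Since 13^(−1) ≡ 17 (mod 55), t ≡ 17·45 ≡ 50 (mod 55). So x ≡ 11 + 13·50 = 661 (mod 715).
  Combine with x ≡ 10 (mod 38): write x = 661 + 715·t and require 661 + 715·t ≡ 10 (mod 38), i.e. 715·t ≡ 10 − 661 ≡ 33 (mod 38). Since 715^(−1) ≡ 27 (mod 38) (715 ≡ 31 (mod 38)), t ≡ 27·33 ≡ 17 (mod 38). So x ≡ 661 + 715·17 = 12816 (mod 27170).
Unique solution in [0, 27170): x = 12816.

Final answer: x ≡ 12816 (mod 27170); the representative in [0, 27170) is 12816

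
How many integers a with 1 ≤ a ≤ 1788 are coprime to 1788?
The number of a ∈ {1, ..., 1788} with gcd(a, 1788) = 1 is by definition Euler's totient φ(1788). φ is multiplicative, with φ(p^e) = p^e − p^(e−1). Factorise 1788 = 2^2 · 3 · 149. Then
  φ(1788) = (2^2 − 2^1) · (3 − 1) · (149 − 1) = 2 · 2 · 148 = 592.
So there are 592 such integers.

Final answer: 592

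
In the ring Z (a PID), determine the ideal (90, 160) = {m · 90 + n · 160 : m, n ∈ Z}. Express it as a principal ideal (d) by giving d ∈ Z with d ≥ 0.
In the PID Z, (a, b) is generated by gcd(a, b). Compute gcd(160, 90) with the extended Euclidean algorithm, tracking rows (r, s, t) with s·160 + t·90 = r:
  row A: (160, 1, 0)   [1·160 + 0·90 = 160]
  row B: (90, 0, 1)   [0·160 + 1·90 = 90]
  160 = 1·90 + 70   → row C = row A − 1·row B = (70, 1, −1)   [check: 1·160 − 1·90 = 70]
  90 = 1·70 + 20   → row D = row B − 1·row C = (20, −1, 2)   [check: −1·160 + 2·90 = 20]
  70 = 3·20 + 10   → row E = row C − 3·row D = (10, 4, −7)   [check: 4·160 − 7·90 = 10]
  20 = 2·10 + 0   → remainder 0, stop. gcd = 10 (last nonzero row E).
So gcd(90, 160) = 10, with Bézout identity 4·160 − 7·90 = 10. Containment (⊇): the Bézout identity exhibits 10 as an element of (90, 160), giving (10) ⊆ (90, 160). Containment (⊆): since 10 | 90 and 10 | 160 (90 = 10·9, 160 = 10·16), every Z-linear combination of 90 and 160 is divisible by 10, so (90, 160) ⊆ (10). Therefore (90, 160) = (10), d = 10.

Final answer: (90, 160) = (10); d = 10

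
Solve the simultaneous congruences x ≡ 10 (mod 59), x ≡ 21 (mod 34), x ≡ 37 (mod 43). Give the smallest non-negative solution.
x ≡ 65913 (mod 86258); the representative in [0, 86258) is 65913

The moduli 59, 34, 43 are pairwise coprime, so by the CRT there is a unique solution mod 59·34·43 = 86258.
Solve by successive substitution. Start with x ≡ 10 (mod 59).
  Combine with x ≡ 21 (mod 34): write x = 10 + 59·t and require 10 + 59·t ≡ 21 (mod 34), i.e. 59·t ≡ 21 − 10 ≡ 11 (mod 34). Since 59^(−1) ≡ 15 (mod 34) (59 ≡ 25 (mod 34)), t ≡ 15·11 ≡ 29 (mod 34). So x ≡ 10 + 59·29 = 1721 (mod 2006).
  Combine with x ≡ 37 (mod 43): write x = 1721 + 2006·t and require 1721 + 2006·t ≡ 37 (mod 43), i.e. 2006·t ≡ 37 − 1721 ≡ 36 (mod 43). Since 2006^(−1) ≡ 20 (mod 43) (2006 ≡ 28 (mod 43)), t ≡ 20·36 ≡ 32 (mod 43). So x ≡ 1721 + 2006·32 = 65913 (mod 86258).
Unique solution in [0, 86258): x = 65913.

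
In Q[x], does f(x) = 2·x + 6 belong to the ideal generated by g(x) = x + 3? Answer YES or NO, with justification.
In Q[x] the ideal (g) consists of all multiples of g, so f ∈ (g) iff g | f, i.e. iff the remainder of f on division by g is 0. Divide f by g (g is monic, so eliminate the leading term of the running remainder at each step):
  leading term 2·x: subtract (2)·g(x) = 2·x + 6, leaving 0
The remainder is 0, so f(x) = g(x) · h(x) with h(x) = 2. Hence g | f, i.e. f ∈ (g).

Final answer: YES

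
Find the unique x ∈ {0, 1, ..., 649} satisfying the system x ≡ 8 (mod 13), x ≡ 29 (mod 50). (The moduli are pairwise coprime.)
The moduli 13, 50 are pairwise coprime, so by the CRT there is a unique solution mod 13·50 = 650.
Solve by successive substitution. Start with x ≡ 8 (mod 13).
  Combine with x ≡ 29 (mod 50): write x = 8 + 13·t and require 8 + 13·t ≡ 29 (mod 50), i.e. 13·t ≡ 29 − 8 ≡ 21 (mod 50). Since 13^(−1) ≡ 27 (mod 50), t ≡ 27·21 ≡ 17 (mod 50). So x ≡ 8 + 13·17 = 229 (mod 650).
Unique solution in [0, 650): x = 229.

Final answer: x ≡ 229 (mod 650); the representative in [0, 650) is 229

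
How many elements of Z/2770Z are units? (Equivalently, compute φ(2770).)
Z/2770Z has φ(2770) = 1104 units

An element a ∈ Z/2770Z is a unit iff gcd(a, 2770) = 1, so the number of units is φ(2770). φ is multiplicative, with φ(p^e) = p^e − p^(e−1). Factorise 2770 = 2 · 5 · 277. Then
  φ(2770) = (2 − 1) · (5 − 1) · (277 − 1) = 1 · 4 · 276 = 1104.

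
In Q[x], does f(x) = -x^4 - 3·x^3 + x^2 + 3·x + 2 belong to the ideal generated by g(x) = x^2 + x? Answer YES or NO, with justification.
In Q[x] the ideal (g) consists of all multiples of g, so f ∈ (g) iff g | f, i.e. iff the remainder of f on division by g is 0. Divide f by g (g is monic, so eliminate the leading term of the running remainder at each step):
  leading term -x^4: subtract (-x^2)·g(x) = -x^4 - x^3, leaving -2·x^3 + x^2 + 3·x + 2
  leading term -2·x^3: subtract (-2·x)·g(x) = -2·x^3 - 2·x^2, leaving 3·x^2 + 3·x + 2
  leading term 3·x^2: subtract (3)·g(x) = 3·x^2 + 3·x, leaving 2
The remainder r(x) = 2 ≠ 0 (and deg r < deg g), so g ∤ f, i.e. f ∉ (g).

Final answer: NO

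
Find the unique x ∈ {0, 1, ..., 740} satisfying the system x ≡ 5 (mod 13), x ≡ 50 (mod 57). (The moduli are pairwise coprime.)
x ≡ 278 (mod 741); the representative in [0, 741) is 278

The moduli 13, 57 are pairwise coprime, so by the CRT there is a unique solution mod 13·57 = 741.
Solve by successive substitution. Start with x ≡ 5 (mod 13).
  Combine with x ≡ 50 (mod 57): write x = 5 + 13·t and require 5 + 13·t ≡ 50 (mod 57), i.e. 13·t ≡ 50 − 5 ≡ 45 (mod 57). Since 13^(−1) ≡ 22 (mod 57), t ≡ 22·45 ≡ 21 (mod 57). So x ≡ 5 + 13·21 = 278 (mod 741).
Unique solution in [0, 741): x = 278.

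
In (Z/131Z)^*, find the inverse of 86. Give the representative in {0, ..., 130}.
86^(−1) ≡ 32 (mod 131)

Apply the extended Euclidean algorithm to (131, 86), tracking rows (r, s, t) with s·131 + t·86 = r. Each division r_prev = q·r_cur + r_new produces the new row as (previous row) − q·(current row):
  row A: (131, 1, 0)   [1·131 + 0·86 = 131]
  row B: (86, 0, 1)   [0·131 + 1·86 = 86]
  131 = 1·86 + 45   → row C = row A − 1·row B = (45, 1, −1)   [check: 1·131 − 1·86 = 45]
  86 = 1·45 + 41   → row D = row B − 1·row C = (41, −1, 2)   [check: −1·131 + 2·86 = 41]
  45 = 1·41 + 4   → row E = row C − 1·row D = (4, 2, −3)   [check: 2·131 − 3·86 = 4]
  41 = 10·4 + 1   → row F = row D − 10·row E = (1, −21, 32)   [check: −21·131 + 32·86 = 1]
  4 = 4·1 + 0   → remainder 0, stop. gcd = 1 (last nonzero row F).
The gcd is 1, so 86 is invertible mod 131. The last nonzero row gives −21·131 + 32·86 = 1, so t = 32. So 86^(−1) ≡ 32 (mod 131). Verify: 86 · 32 = 2752 ≡ 1 (mod 131). ✓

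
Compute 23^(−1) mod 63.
23^(−1) ≡ 11 (mod 63)

Apply the extended Euclidean algorithm to (63, 23), tracking rows (r, s, t) with s·63 + t·23 = r. Each division r_prev = q·r_cur + r_new produces the new row as (previous row) − q·(current row):
  row A: (63, 1, 0)   [1·63 + 0·23 = 63]
  row B: (23, 0, 1)   [0·63 + 1·23 = 23]
  63 = 2·23 + 17   → row C = row A − 2·row B = (17, 1, −2)   [check: 1·63 − 2·23 = 17]
  23 = 1·17 + 6   → row D = row B − 1·row C = (6, −1, 3)   [check: −1·63 + 3·23 = 6]
  17 = 2·6 + 5   → row E = row C − 2·row D = (5, 3, −8)   [check: 3·63 − 8·23 = 5]
  6 = 1·5 + 1   → row F = row D − 1·row E = (1, −4, 11)   [check: −4·63 + 11·23 = 1]
  5 = 5·1 + 0   → remainder 0, stop. gcd = 1 (last nonzero row F).
The gcd is 1, so 23 is invertible mod 63. The last nonzero row gives −4·63 + 11·23 = 1, so t = 11. So 23^(−1) ≡ 11 (mod 63). Verify: 23 · 11 = 253 ≡ 1 (mod 63). ✓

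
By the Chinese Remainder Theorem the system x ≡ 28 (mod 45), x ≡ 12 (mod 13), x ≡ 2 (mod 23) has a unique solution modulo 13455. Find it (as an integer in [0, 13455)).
The moduli 45, 13, 23 are pairwise coprime, so by the CRT there is a unique solution mod 45·13·23 = 13455.
Solve by successive substitution. Start with x ≡ 28 (mod 45).
  Combine with x ≡ 12 (mod 13): write x = 28 + 45·t and require 28 + 45·t ≡ 12 (mod 13), i.e. 45·t ≡ 12 − 28 ≡ 10 (mod 13). Since 45^(−1) ≡ 11 (mod 13) (45 ≡ 6 (mod 13)), t ≡ 11·10 ≡ 6 (mod 13). So x ≡ 28 + 45·6 = 298 (mod 585).
  Combine with x ≡ 2 (mod 23): write x = 298 + 585·t and require 298 + 585·t ≡ 2 (mod 23), i.e. 585·t ≡ 2 − 298 ≡ 3 (mod 23). Since 585^(−1) ≡ 7 (mod 23) (585 ≡ 10 (mod 23)), t ≡ 7·3 ≡ 21 (mod 23). So x ≡ 298 + 585·21 = 12583 (mod 13455).
Unique solution in [0, 13455): x = 12583.

Final answer: x ≡ 12583 (mod 13455); the representative in [0, 13455) is 12583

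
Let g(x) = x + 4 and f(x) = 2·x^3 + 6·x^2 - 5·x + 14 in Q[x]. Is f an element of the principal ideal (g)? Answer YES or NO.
NO

In Q[x] the ideal (g) consists of all multiples of g, so f ∈ (g) iff g | f, i.e. iff the remainder of f on division by g is 0. Divide f by g (g is monic, so eliminate the leading term of the running remainder at each step):
  leading term 2·x^3: subtract (2·x^2)·g(x) = 2·x^3 + 8·x^2, leaving -2·x^2 - 5·x + 14
  leading term -2·x^2: subtract (-2·x)·g(x) = -2·x^2 - 8·x, leaving 3·x + 14
  leading term 3·x: subtract (3)·g(x) = 3·x + 12, leaving 2
The remainder r(x) = 2 ≠ 0 (and deg r < deg g), so g ∤ f, i.e. f ∉ (g).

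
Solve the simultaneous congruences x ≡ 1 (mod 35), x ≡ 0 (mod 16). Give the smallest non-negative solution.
The moduli 35, 16 are pairwise coprime, so by the CRT there is a unique solution mod 35·16 = 560.
Solve by successive substitution. Start with x ≡ 1 (mod 35).
  Combine with x ≡ 0 (mod 16): write x = 1 + 35·t and require 1 + 35·t ≡ 0 (mod 16), i.e. 35·t ≡ 0 − 1 ≡ 15 (mod 16). Since 35^(−1) ≡ 11 (mod 16) (35 ≡ 3 (mod 16)), t ≡ 11·15 ≡ 5 (mod 16). So x ≡ 1 + 35·5 = 176 (mod 560).
Unique solution in [0, 560): x = 176.

Final answer: x ≡ 176 (mod 560); the representative in [0, 560) is 176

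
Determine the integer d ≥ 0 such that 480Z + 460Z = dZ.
(480, 460) = (20); d = 20

In the PID Z, (a, b) is generated by gcd(a, b). Compute gcd(480, 460) with the extended Euclidean algorithm, tracking rows (r, s, t) with s·480 + t·460 = r:
  row A: (480, 1, 0)   [1·480 + 0·460 = 480]
  row B: (460, 0, 1)   [0·480 + 1·460 = 460]
  480 = 1·460 + 20   → row C = row A − 1·row B = (20, 1, −1)   [check: 1·480 − 1·460 = 20]
  460 = 23·20 + 0   → remainder 0, stop. gcd = 20 (last nonzero row C).
So gcd(480, 460) = 20, with Bézout identity 1·480 − 1·460 = 20. Containment (⊇): the Bézout identity exhibits 20 as an element of (480, 460), giving (20) ⊆ (480, 460). Containment (⊆): since 20 | 480 and 20 | 460 (480 = 20·24, 460 = 20·23), every Z-linear combination of 480 and 460 is divisible by 20, so (480, 460) ⊆ (20). Therefore (480, 460) = (20), d = 20.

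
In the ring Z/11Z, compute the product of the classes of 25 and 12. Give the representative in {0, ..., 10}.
3

Reduce the factors first: 25 ≡ 3, 12 ≡ 1 (mod 11), so 25 · 12 ≡ 3 · 1 (mod 11). 3 · 1 = 3. Dividing by 11: 3 = 0·11 + 3. So (25 · 12) mod 11 = 3.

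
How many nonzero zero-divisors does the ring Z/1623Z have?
In Z/1623Z each nonzero element is either a unit (gcd with 1623 is 1) or a zero-divisor (gcd > 1). The number of units is φ(1623): factorise 1623 = 3 · 541, so φ(1623) = (3 − 1) · (541 − 1) = 2 · 540 = 1080. The nonzero elements number 1623 − 1 = 1622. Hence the nonzero zero-divisors number 1622 − 1080 = 542.

Final answer: Z/1623Z has 542 nonzero zero-divisors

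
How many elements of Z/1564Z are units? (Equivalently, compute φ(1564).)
An element a ∈ Z/1564Z is a unit iff gcd(a, 1564) = 1, so the number of units is φ(1564). φ is multiplicative, with φ(p^e) = p^e − p^(e−1). Factorise 1564 = 2^2 · 17 · 23. Then
  φ(1564) = (2^2 − 2^1) · (17 − 1) · (23 − 1) = 2 · 16 · 22 = 704.

Final answer: Z/1564Z has φ(1564) = 704 units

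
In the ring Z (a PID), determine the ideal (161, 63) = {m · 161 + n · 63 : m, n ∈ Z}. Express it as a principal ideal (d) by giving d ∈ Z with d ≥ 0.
In the PID Z, (a, b) is generated by gcd(a, b). Compute gcd(161, 63) with the extended Euclidean algorithm, tracking rows (r, s, t) with s·161 + t·63 = r:
  row A: (161, 1, 0)   [1·161 + 0·63 = 161]
  row B: (63, 0, 1)   [0·161 + 1·63 = 63]
  161 = 2·63 + 35   → row C = row A − 2·row B = (35, 1, −2)   [check: 1·161 − 2·63 = 35]
  63 = 1·35 + 28   → row D = row B − 1·row C = (28, −1, 3)   [check: −1·161 + 3·63 = 28]
  35 = 1·28 + 7   → row E = row C − 1·row D = (7, 2, −5)   [check: 2·161 − 5·63 = 7]
  28 = 4·7 + 0   → remainder 0, stop. gcd = 7 (last nonzero row E).
So gcd(161, 63) = 7, with Bézout identity 2·161 − 5·63 = 7. Containment (⊇): the Bézout identity exhibits 7 as an element of (161, 63), giving (7) ⊆ (161, 63). Containment (⊆): since 7 | 161 and 7 | 63 (161 = 7·23, 63 = 7·9), every Z-linear combination of 161 and 63 is divisible by 7, so (161, 63) ⊆ (7). Therefore (161, 63) = (7), d = 7.

Final answer: (161, 63) = (7); d = 7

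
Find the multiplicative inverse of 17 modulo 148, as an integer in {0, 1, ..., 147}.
17^(−1) ≡ 61 (mod 148)

Apply the extended Euclidean algorithm to (148, 17), tracking rows (r, s, t) with s·148 + t·17 = r. Each division r_prev = q·r_cur + r_new produces the new row as (previous row) − q·(current row):
  row A: (148, 1, 0)   [1·148 + 0·17 = 148]
  row B: (17, 0, 1)   [0·148 + 1·17 = 17]
  148 = 8·17 + 12   → row C = row A − 8·row B = (12, 1, −8)   [check: 1·148 − 8·17 = 12]
  17 = 1·12 + 5   → row D = row B − 1·row C = (5, −1, 9)   [check: −1·148 + 9·17 = 5]
  12 = 2·5 + 2   → row E = row C − 2·row D = (2, 3, −26)   [check: 3·148 − 26·17 = 2]
  5 = 2·2 + 1   → row F = row D − 2·row E = (1, −7, 61)   [check: −7·148 + 61·17 = 1]
  2 = 2·1 + 0   → remainder 0, stop. gcd = 1 (last nonzero row F).
The gcd is 1, so 17 is invertible mod 148. The last nonzero row gives −7·148 + 61·17 = 1, so t = 61. So 17^(−1) ≡ 61 (mod 148). Verify: 17 · 61 = 1037 ≡ 1 (mod 148). ✓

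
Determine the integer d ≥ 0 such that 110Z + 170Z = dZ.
In the PID Z, (a, b) is generated by gcd(a, b). Compute gcd(170, 110) with the extended Euclidean algorithm, tracking rows (r, s, t) with s·170 + t·110 = r:
  row A: (170, 1, 0)   [1·170 + 0·110 = 170]
  row B: (110, 0, 1)   [0·170 + 1·110 = 110]
  170 = 1·110 + 60   → row C = row A − 1·row B = (60, 1, −1)   [check: 1·170 − 1·110 = 60]
  110 = 1·60 + 50   → row D = row B − 1·row C = (50, −1, 2)   [check: −1·170 + 2·110 = 50]
  60 = 1·50 + 10   → row E = row C − 1·row D = (10, 2, −3)   [check: 2·170 − 3·110 = 10]
  50 = 5·10 + 0   → remainder 0, stop. gcd = 10 (last nonzero row E).
So gcd(110, 170) = 10, with Bézout identity 2·170 − 3·110 = 10. Containment (⊇): the Bézout identity exhibits 10 as an element of (110, 170), giving (10) ⊆ (110, 170). Containment (⊆): since 10 | 110 and 10 | 170 (110 = 10·11, 170 = 10·17), every Z-linear combination of 110 and 170 is divisible by 10, so (110, 170) ⊆ (10). Therefore (110, 170) = (10), d = 10.

Final answer: (110, 170) = (10); d = 10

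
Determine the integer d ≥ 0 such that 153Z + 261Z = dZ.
(153, 261) = (9); d = 9

In the PID Z, (a, b) is generated by gcd(a, b). Compute gcd(261, 153) with the extended Euclidean algorithm, tracking rows (r, s, t) with s·261 + t·153 = r:
  row A: (261, 1, 0)   [1·261 + 0·153 = 261]
  row B: (153, 0, 1)   [0·261 + 1·153 = 153]
  261 = 1·153 + 108   → row C = row A − 1·row B = (108, 1, −1)   [check: 1·261 − 1·153 = 108]
  153 = 1·108 + 45   → row D = row B − 1·row C = (45, −1, 2)   [check: −1·261 + 2·153 = 45]
  108 = 2·45 + 18   → row E = row C − 2·row D = (18, 3, −5)   [check: 3·261 − 5·153 = 18]
  45 = 2·18 + 9   → row F = row D − 2·row E = (9, −7, 12)   [check: −7·261 + 12·153 = 9]
  18 = 2·9 + 0   → remainder 0, stop. gcd = 9 (last nonzero row F).
So gcd(153, 261) = 9, with Bézout identity −7·261 + 12·153 = 9. Containment (⊇): the Bézout identity exhibits 9 as an element of (153, 261), giving (9) ⊆ (153, 261). Containment (⊆): since 9 | 153 and 9 | 261 (153 = 9·17, 261 = 9·29), every Z-linear combination of 153 and 261 is divisible by 9, so (153, 261) ⊆ (9). Therefore (153, 261) = (9), d = 9.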